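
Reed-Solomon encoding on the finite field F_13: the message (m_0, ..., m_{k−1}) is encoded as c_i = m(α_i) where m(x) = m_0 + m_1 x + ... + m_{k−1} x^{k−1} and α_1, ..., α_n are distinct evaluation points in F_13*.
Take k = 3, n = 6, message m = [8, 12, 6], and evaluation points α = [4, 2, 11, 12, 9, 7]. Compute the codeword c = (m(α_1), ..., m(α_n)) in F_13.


c = [9, 4, 8, 2, 4, 9]

Message polynomial: m(x) = 8 + 12·x + 6·x^2 (mod 13).
For each evaluation point α_i, compute m(α_i) mod 13:
  α_1 = 4: Horner steps 6 → 10 → 9, so m(4) = 9.
  α_2 = 2: Horner steps 6 → 11 → 4, so m(2) = 4.
  α_3 = 11: Horner steps 6 → 0 → 8, so m(11) = 8.
  α_4 = 12: Horner steps 6 → 6 → 2, so m(12) = 2.
  α_5 = 9: Horner steps 6 → 1 → 4, so m(9) = 4.
  α_6 = 7: Horner steps 6 → 2 → 9, so m(7) = 9.
Codeword c = [9, 4, 8, 2, 4, 9] ∈ F_13^6.


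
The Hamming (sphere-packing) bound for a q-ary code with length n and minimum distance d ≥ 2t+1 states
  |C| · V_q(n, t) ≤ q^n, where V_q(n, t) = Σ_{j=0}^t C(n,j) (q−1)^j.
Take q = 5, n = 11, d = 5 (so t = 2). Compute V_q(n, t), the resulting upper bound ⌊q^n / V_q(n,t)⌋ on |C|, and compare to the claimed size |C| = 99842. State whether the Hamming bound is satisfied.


V_q(n, t) = 925, q^n = 48828125, Hamming bound = 52787, |C| = 99842 > bound (violated).

Step 1: Compute V_q(n, t) = Σ_{j=0}^2 C(n, j) (q−1)^j.
  j = 0: C(11,0)·(4)^0 = 1·1 = 1.
  j = 1: C(11,1)·(4)^1 = 11·4 = 44.
  j = 2: C(11,2)·(4)^2 = 55·16 = 880.
  V_q(n, t) = 1 + 44 + 880 = 925.
Step 2: q^n = 5^11 = 48828125.
Step 3: Hamming bound ⌊q^n / V_q(n,t)⌋ = ⌊48828125/925⌋ = 52787.
Step 4: Compare |C| = 99842 to 52787: violated.
The claimed |C| lies above the Hamming bound, so no 5-ary code of length 11 with d ≥ 5 can have 99842 codewords.


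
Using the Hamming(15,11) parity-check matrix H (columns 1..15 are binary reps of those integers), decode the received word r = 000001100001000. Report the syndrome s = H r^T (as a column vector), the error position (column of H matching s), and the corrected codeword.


s = (1, 1, 0, 1)^T, error position = 13, corrected codeword c = 000001100001100

Compute s = H r^T mod 2 one row at a time:
  s_1 = 0 + 0 + 0 + 0 + 1 + 0 + 0 + 0 = 1 ≡ 1 (mod 2).
  s_2 = 0 + 0 + 1 + 1 + 1 + 0 + 0 + 0 = 3 ≡ 1 (mod 2).
  s_3 = 0 + 0 + 1 + 1 + 0 + 0 + 0 + 0 = 2 ≡ 0 (mod 2).
  s_4 = 0 + 0 + 0 + 1 + 0 + 0 + 0 + 0 = 1 ≡ 1 (mod 2).
s = (1, 1, 0, 1)^T — this equals column 13 of H (binary 1101), so error is at position 13.
Correct: flip bit 13 of r = 000001100001000 to get c = 000001100001100.


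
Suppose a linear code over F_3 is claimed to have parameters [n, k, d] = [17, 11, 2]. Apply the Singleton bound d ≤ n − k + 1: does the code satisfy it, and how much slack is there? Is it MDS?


Singleton RHS = n − k + 1 = 7, slack = 5, bound satisfied, not MDS.

Singleton bound: d ≤ n − k + 1.
Here n = 17, k = 11, so n − k + 1 = 7.
Given d = 2, check d ≤ 7: YES.
Slack = (n − k + 1) − d = 5.
The code is NOT MDS (slack = 5 > 0).
Description: the claimed parameters are [17, 11, 2]_3; such a code would be non-MDS.


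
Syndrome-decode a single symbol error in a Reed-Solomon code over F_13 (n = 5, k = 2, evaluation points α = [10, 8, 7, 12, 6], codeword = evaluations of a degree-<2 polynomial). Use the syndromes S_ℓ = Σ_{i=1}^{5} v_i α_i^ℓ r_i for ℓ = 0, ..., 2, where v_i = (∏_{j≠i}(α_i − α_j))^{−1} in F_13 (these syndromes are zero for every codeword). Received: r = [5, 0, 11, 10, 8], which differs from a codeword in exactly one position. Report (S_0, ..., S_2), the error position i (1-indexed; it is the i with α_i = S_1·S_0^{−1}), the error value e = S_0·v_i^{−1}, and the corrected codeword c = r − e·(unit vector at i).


S = (3, 8, 4), error at position 3, error magnitude e = 7, c = [5, 0, 4, 10, 8].

Step 1: column multipliers v_i = (∏_{j≠i}(α_i − α_j))^{−1} mod 13.
  i = 1 (α = 10): (10−8)(10−7)(10−12)(10−6) = 2·3·(−2)·4 = −48 ≡ 4, so v_1 = 4^{−1} = 10 (mod 13).
  i = 2 (α = 8): (8−10)(8−7)(8−12)(8−6) = (−2)·1·(−4)·2 = 16 ≡ 3, so v_2 = 3^{−1} = 9 (mod 13).
  i = 3 (α = 7): (7−10)(7−8)(7−12)(7−6) = (−3)·(−1)·(−5)·1 = −15 ≡ 11, so v_3 = 11^{−1} = 6 (mod 13).
  i = 4 (α = 12): (12−10)(12−8)(12−7)(12−6) = 2·4·5·6 = 240 ≡ 6, so v_4 = 6^{−1} = 11 (mod 13).
  i = 5 (α = 6): (6−10)(6−8)(6−7)(6−12) = (−4)·(−2)·(−1)·(−6) = 48 ≡ 9, so v_5 = 9^{−1} = 3 (mod 13).
  v = [10, 9, 6, 11, 3].
Step 2: syndromes of r = [5, 0, 11, 10, 8] (all sums mod 13).
  S_0 = Σ v_i r_i = 10·5 + 9·0 + 6·11 + 11·10 + 3·8 = 250 ≡ 3.
  S_1 = Σ v_i α_i r_i = 10·10·5 + 9·8·0 + 6·7·11 + 11·12·10 + 3·6·8 = 2426 ≡ 8.
  α_i^2 mod 13 = [9, 12, 10, 1, 10].
  S_2 = Σ v_i α_i^2 r_i = 10·9·5 + 9·12·0 + 6·10·11 + 11·1·10 + 3·10·8 = 1460 ≡ 4.
  S = (3, 8, 4) ≠ 0, so r is not a codeword (an error is present).
Step 3: locate the error. For a single error e at position i, S_ℓ = v_i·e·α_i^ℓ, so α_err = S_1/S_0.
  S_0^{−1} = 3^{−1} = 9 (mod 13), so α_err = 8·9 = 72 ≡ 7 = α_3. Error position i = 3.
  Consistency check: S_2/S_1 = 4·5 = 20 ≡ 7 = α_err ✓ (single-error assumption holds).
Step 4: error magnitude e = S_0/v_3 = S_0·∏_{j≠3}(α_3 − α_j) = 3·11 = 33 ≡ 7 (mod 13).
Step 5: correct position 3: c_3 = r_3 − e = 11 − 7 ≡ 4 (mod 13). Hence c = [5, 0, 4, 10, 8].
  Check: interpolating c through the α_i gives m(x) = 6 + 9·x (degree < 2) with m(α_i) = c_i for every i, so c is indeed a codeword.


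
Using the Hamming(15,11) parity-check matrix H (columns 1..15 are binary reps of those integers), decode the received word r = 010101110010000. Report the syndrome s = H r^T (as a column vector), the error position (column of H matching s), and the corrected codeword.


s = (0, 1, 0, 0)^T, error position = 4, corrected codeword c = 010001110010000

Compute s = H r^T mod 2 one row at a time:
  s_1 = 1 + 0 + 0 + 1 + 0 + 0 + 0 + 0 = 2 ≡ 0 (mod 2).
  s_2 = 1 + 0 + 1 + 1 + 0 + 0 + 0 + 0 = 3 ≡ 1 (mod 2).
  s_3 = 1 + 0 + 1 + 1 + 0 + 1 + 0 + 0 = 4 ≡ 0 (mod 2).
  s_4 = 0 + 0 + 0 + 1 + 0 + 1 + 0 + 0 = 2 ≡ 0 (mod 2).
s = (0, 1, 0, 0)^T — this equals column 4 of H (binary 0100), so error is at position 4.
Correct: flip bit 4 of r = 010101110010000 to get c = 010001110010000.


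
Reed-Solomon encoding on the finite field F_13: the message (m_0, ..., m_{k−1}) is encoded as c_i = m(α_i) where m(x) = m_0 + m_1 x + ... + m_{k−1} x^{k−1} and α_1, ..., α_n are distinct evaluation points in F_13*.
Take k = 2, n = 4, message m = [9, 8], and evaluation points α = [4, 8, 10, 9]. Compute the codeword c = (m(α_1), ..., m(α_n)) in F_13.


c = [2, 8, 11, 3]

Message polynomial: m(x) = 9 + 8·x (mod 13).
For each evaluation point α_i, compute m(α_i) mod 13:
  α_1 = 4: Horner steps 8 → 2, so m(4) = 2.
  α_2 = 8: Horner steps 8 → 8, so m(8) = 8.
  α_3 = 10: Horner steps 8 → 11, so m(10) = 11.
  α_4 = 9: Horner steps 8 → 3, so m(9) = 3.
Codeword c = [2, 8, 11, 3] ∈ F_13^4.


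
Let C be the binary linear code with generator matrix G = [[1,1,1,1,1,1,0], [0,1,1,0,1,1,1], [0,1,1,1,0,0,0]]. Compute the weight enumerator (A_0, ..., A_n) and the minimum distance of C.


Weight distribution: A_0 = 1, A_3 = 3, A_4 = 2, A_5 = 1, A_6 = 1. Minimum distance d = 3.

Enumerate all 2^3 = 8 messages m ∈ F_2^3.
For each, compute codeword c = mG in F_2^7, then tally its weight.
  m = 000 → c = 0000000, weight = 0.
  m = 100 → c = 1111110, weight = 6.
  m = 010 → c = 0110111, weight = 5.
  m = 110 → c = 1001001, weight = 3.
  m = 001 → c = 0111000, weight = 3.
  m = 101 → c = 1000110, weight = 3.
  m = 011 → c = 0001111, weight = 4.
  m = 111 → c = 1110001, weight = 4.
Tally weights:
  weight 0: 1 codewords.
  weight 3: 3 codewords.
  weight 4: 2 codewords.
  weight 5: 1 codewords.
  weight 6: 1 codewords.
Minimum distance d = smallest w > 0 with A_w > 0 = 3.
Sanity: Σ A_w = 8 = 2^3 = 8 ✓.


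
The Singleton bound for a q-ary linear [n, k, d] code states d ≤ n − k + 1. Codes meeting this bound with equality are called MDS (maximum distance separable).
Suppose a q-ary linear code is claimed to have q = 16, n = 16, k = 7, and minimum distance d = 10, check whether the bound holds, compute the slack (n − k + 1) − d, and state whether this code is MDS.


Singleton RHS = n − k + 1 = 10, slack = 0, bound satisfied, MDS.

Singleton bound: d ≤ n − k + 1.
Here n = 16, k = 7, so n − k + 1 = 10.
Given d = 10, check d ≤ 10: YES.
Slack = (n − k + 1) − d = 0.
The code is MDS (slack = 0).
Description: the claimed parameters are [16, 7, 10]_16; such a code would be MDS (meets Singleton bound).


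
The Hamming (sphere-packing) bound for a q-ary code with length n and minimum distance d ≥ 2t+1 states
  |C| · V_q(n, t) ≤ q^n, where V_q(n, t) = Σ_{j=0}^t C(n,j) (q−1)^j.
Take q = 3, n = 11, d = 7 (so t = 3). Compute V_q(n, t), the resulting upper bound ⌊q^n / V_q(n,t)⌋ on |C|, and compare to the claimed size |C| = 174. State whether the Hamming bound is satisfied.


V_q(n, t) = 1563, q^n = 177147, Hamming bound = 113, |C| = 174 > bound (violated).

Step 1: Compute V_q(n, t) = Σ_{j=0}^3 C(n, j) (q−1)^j.
  j = 0: C(11,0)·(2)^0 = 1·1 = 1.
  j = 1: C(11,1)·(2)^1 = 11·2 = 22.
  j = 2: C(11,2)·(2)^2 = 55·4 = 220.
  j = 3: C(11,3)·(2)^3 = 165·8 = 1320.
  V_q(n, t) = 1 + 22 + 220 + 1320 = 1563.
Step 2: q^n = 3^11 = 177147.
Step 3: Hamming bound ⌊q^n / V_q(n,t)⌋ = ⌊177147/1563⌋ = 113.
Step 4: Compare |C| = 174 to 113: violated.
The claimed |C| lies above the Hamming bound, so no 3-ary code of length 11 with d ≥ 7 can have 174 codewords.


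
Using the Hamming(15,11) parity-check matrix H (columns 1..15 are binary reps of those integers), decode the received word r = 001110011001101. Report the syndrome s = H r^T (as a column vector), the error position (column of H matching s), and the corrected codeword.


s = (1, 1, 0, 1)^T, error position = 13, corrected codeword c = 001110011001001

Compute s = H r^T mod 2 one row at a time:
  s_1 = 1 + 1 + 0 + 0 + 1 + 1 + 0 + 1 = 5 ≡ 1 (mod 2).
  s_2 = 1 + 1 + 0 + 0 + 1 + 1 + 0 + 1 = 5 ≡ 1 (mod 2).
  s_3 = 0 + 1 + 0 + 0 + 0 + 0 + 0 + 1 = 2 ≡ 0 (mod 2).
  s_4 = 0 + 1 + 1 + 0 + 1 + 0 + 1 + 1 = 5 ≡ 1 (mod 2).
s = (1, 1, 0, 1)^T — this equals column 13 of H (binary 1101), so error is at position 13.
Correct: flip bit 13 of r = 001110011001101 to get c = 001110011001001.


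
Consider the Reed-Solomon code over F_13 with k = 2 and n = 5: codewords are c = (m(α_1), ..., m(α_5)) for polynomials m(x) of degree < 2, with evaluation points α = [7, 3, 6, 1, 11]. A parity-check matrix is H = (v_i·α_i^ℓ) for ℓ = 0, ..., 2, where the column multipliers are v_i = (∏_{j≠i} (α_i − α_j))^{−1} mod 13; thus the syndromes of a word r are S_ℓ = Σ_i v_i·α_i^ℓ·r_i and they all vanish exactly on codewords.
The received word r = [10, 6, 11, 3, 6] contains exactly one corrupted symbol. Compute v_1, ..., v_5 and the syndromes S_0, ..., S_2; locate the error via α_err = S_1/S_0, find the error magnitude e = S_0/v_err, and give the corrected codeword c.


S = (6, 5, 2), error at position 2, error magnitude e = 5, c = [10, 1, 11, 3, 6].

Step 1: column multipliers v_i = (∏_{j≠i}(α_i − α_j))^{−1} mod 13.
  i = 1 (α = 7): (7−3)(7−6)(7−1)(7−11) = 4·1·6·(−4) = −96 ≡ 8, so v_1 = 8^{−1} = 5 (mod 13).
  i = 2 (α = 3): (3−7)(3−6)(3−1)(3−11) = (−4)·(−3)·2·(−8) = −192 ≡ 3, so v_2 = 3^{−1} = 9 (mod 13).
  i = 3 (α = 6): (6−7)(6−3)(6−1)(6−11) = (−1)·3·5·(−5) = 75 ≡ 10, so v_3 = 10^{−1} = 4 (mod 13).
  i = 4 (α = 1): (1−7)(1−3)(1−6)(1−11) = (−6)·(−2)·(−5)·(−10) = 600 ≡ 2, so v_4 = 2^{−1} = 7 (mod 13).
  i = 5 (α = 11): (11−7)(11−3)(11−6)(11−1) = 4·8·5·10 = 1600 ≡ 1, so v_5 = 1^{−1} = 1 (mod 13).
  v = [5, 9, 4, 7, 1].
Step 2: syndromes of r = [10, 6, 11, 3, 6] (all sums mod 13).
  S_0 = Σ v_i r_i = 5·10 + 9·6 + 4·11 + 7·3 + 1·6 = 175 ≡ 6.
  S_1 = Σ v_i α_i r_i = 5·7·10 + 9·3·6 + 4·6·11 + 7·1·3 + 1·11·6 = 863 ≡ 5.
  α_i^2 mod 13 = [10, 9, 10, 1, 4].
  S_2 = Σ v_i α_i^2 r_i = 5·10·10 + 9·9·6 + 4·10·11 + 7·1·3 + 1·4·6 = 1471 ≡ 2.
  S = (6, 5, 2) ≠ 0, so r is not a codeword (an error is present).
Step 3: locate the error. For a single error e at position i, S_ℓ = v_i·e·α_i^ℓ, so α_err = S_1/S_0.
  S_0^{−1} = 6^{−1} = 11 (mod 13), so α_err = 5·11 = 55 ≡ 3 = α_2. Error position i = 2.
  Consistency check: S_2/S_1 = 2·8 = 16 ≡ 3 = α_err ✓ (single-error assumption holds).
Step 4: error magnitude e = S_0/v_2 = S_0·∏_{j≠2}(α_2 − α_j) = 6·3 = 18 ≡ 5 (mod 13).
Step 5: correct position 2: c_2 = r_2 − e = 6 − 5 ≡ 1 (mod 13). Hence c = [10, 1, 11, 3, 6].
  Check: interpolating c through the α_i gives m(x) = 4 + 12·x (degree < 2) with m(α_i) = c_i for every i, so c is indeed a codeword.


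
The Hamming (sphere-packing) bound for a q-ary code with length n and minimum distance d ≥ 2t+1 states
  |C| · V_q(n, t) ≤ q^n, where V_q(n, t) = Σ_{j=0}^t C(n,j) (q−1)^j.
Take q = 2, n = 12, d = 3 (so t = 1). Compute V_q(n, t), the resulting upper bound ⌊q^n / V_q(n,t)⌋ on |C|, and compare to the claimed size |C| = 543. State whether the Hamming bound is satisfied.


V_q(n, t) = 13, q^n = 4096, Hamming bound = 315, |C| = 543 > bound (violated).

Step 1: Compute V_q(n, t) = Σ_{j=0}^1 C(n, j) (q−1)^j.
  j = 0: C(12,0)·(1)^0 = 1·1 = 1.
  j = 1: C(12,1)·(1)^1 = 12·1 = 12.
  V_q(n, t) = 1 + 12 = 13.
Step 2: q^n = 2^12 = 4096.
Step 3: Hamming bound ⌊q^n / V_q(n,t)⌋ = ⌊4096/13⌋ = 315.
Step 4: Compare |C| = 543 to 315: violated.
The claimed |C| lies above the Hamming bound, so no 2-ary code of length 12 with d ≥ 3 can have 543 codewords.


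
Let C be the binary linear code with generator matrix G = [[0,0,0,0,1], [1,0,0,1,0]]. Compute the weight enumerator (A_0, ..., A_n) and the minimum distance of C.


Weight distribution: A_0 = 1, A_1 = 1, A_2 = 1, A_3 = 1. Minimum distance d = 1.

Enumerate all 2^2 = 4 messages m ∈ F_2^2.
For each, compute codeword c = mG in F_2^5, then tally its weight.
  m = 00 → c = 00000, weight = 0.
  m = 10 → c = 00001, weight = 1.
  m = 01 → c = 10010, weight = 2.
  m = 11 → c = 10011, weight = 3.
Tally weights:
  weight 0: 1 codewords.
  weight 1: 1 codewords.
  weight 2: 1 codewords.
  weight 3: 1 codewords.
Minimum distance d = smallest w > 0 with A_w > 0 = 1.
Sanity: Σ A_w = 4 = 2^2 = 4 ✓.


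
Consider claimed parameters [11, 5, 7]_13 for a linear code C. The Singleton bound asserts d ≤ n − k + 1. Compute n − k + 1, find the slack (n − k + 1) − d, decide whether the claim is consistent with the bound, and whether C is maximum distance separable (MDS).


Singleton RHS = n − k + 1 = 7, slack = 0, bound satisfied, MDS.

Singleton bound: d ≤ n − k + 1.
Here n = 11, k = 5, so n − k + 1 = 7.
Given d = 7, check d ≤ 7: YES.
Slack = (n − k + 1) − d = 0.
The code is MDS (slack = 0).
Description: the claimed parameters are [11, 5, 7]_13; such a code would be MDS (meets Singleton bound).


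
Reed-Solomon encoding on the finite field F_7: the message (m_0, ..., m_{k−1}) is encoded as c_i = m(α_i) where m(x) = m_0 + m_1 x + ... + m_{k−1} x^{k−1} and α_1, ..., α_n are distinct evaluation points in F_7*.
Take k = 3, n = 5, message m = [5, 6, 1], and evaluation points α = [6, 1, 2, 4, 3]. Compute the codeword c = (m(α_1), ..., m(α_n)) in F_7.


c = [0, 5, 0, 3, 4]

Message polynomial: m(x) = 5 + 6·x + 1·x^2 (mod 7).
For each evaluation point α_i, compute m(α_i) mod 7:
  α_1 = 6: Horner steps 1 → 5 → 0, so m(6) = 0.
  α_2 = 1: Horner steps 1 → 0 → 5, so m(1) = 5.
  α_3 = 2: Horner steps 1 → 1 → 0, so m(2) = 0.
  α_4 = 4: Horner steps 1 → 3 → 3, so m(4) = 3.
  α_5 = 3: Horner steps 1 → 2 → 4, so m(3) = 4.
Codeword c = [0, 5, 0, 3, 4] ∈ F_7^5.


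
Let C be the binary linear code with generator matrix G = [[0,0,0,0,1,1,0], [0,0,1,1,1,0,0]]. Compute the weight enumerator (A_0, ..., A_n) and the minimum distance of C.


Weight distribution: A_0 = 1, A_2 = 1, A_3 = 2. Minimum distance d = 2.

Enumerate all 2^2 = 4 messages m ∈ F_2^2.
For each, compute codeword c = mG in F_2^7, then tally its weight.
  m = 00 → c = 0000000, weight = 0.
  m = 10 → c = 0000110, weight = 2.
  m = 01 → c = 0011100, weight = 3.
  m = 11 → c = 0011010, weight = 3.
Tally weights:
  weight 0: 1 codewords.
  weight 2: 1 codewords.
  weight 3: 2 codewords.
Minimum distance d = smallest w > 0 with A_w > 0 = 2.
Sanity: Σ A_w = 4 = 2^2 = 4 ✓.


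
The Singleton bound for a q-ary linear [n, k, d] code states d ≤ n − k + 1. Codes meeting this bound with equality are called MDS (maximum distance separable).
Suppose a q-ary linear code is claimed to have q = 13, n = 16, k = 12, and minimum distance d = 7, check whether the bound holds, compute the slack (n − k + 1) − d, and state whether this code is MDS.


Singleton RHS = n − k + 1 = 5, slack = -2, bound violated (no such code; not MDS).

Singleton bound: d ≤ n − k + 1.
Here n = 16, k = 12, so n − k + 1 = 5.
Given d = 7, check d ≤ 5: NO.
Slack = (n − k + 1) − d = -2.
The slack is negative: d = 7 exceeds n − k + 1 = 5 by 2, so the Singleton bound is violated and no linear [16, 12, 7]_13 code can exist. In particular it is not MDS (MDS requires d = n − k + 1 exactly).
Description: the claimed parameters are [16, 12, 7]_13; such a code would be impossible (violates the Singleton bound).


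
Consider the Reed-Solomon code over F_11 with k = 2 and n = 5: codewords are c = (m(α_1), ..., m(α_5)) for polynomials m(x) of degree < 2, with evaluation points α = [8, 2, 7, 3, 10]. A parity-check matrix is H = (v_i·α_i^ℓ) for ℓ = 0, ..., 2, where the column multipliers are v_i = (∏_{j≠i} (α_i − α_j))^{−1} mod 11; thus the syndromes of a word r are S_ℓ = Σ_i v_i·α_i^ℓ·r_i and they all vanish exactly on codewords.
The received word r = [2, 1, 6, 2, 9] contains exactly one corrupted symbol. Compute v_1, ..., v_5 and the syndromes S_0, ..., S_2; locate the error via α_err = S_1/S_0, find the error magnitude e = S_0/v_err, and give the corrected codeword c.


S = (1, 8, 9), error at position 1, error magnitude e = 6, c = [7, 1, 6, 2, 9].

Step 1: column multipliers v_i = (∏_{j≠i}(α_i − α_j))^{−1} mod 11.
  i = 1 (α = 8): (8−2)(8−7)(8−3)(8−10) = 6·1·5·(−2) = −60 ≡ 6, so v_1 = 6^{−1} = 2 (mod 11).
  i = 2 (α = 2): (2−8)(2−7)(2−3)(2−10) = (−6)·(−5)·(−1)·(−8) = 240 ≡ 9, so v_2 = 9^{−1} = 5 (mod 11).
  i = 3 (α = 7): (7−8)(7−2)(7−3)(7−10) = (−1)·5·4·(−3) = 60 ≡ 5, so v_3 = 5^{−1} = 9 (mod 11).
  i = 4 (α = 3): (3−8)(3−2)(3−7)(3−10) = (−5)·1·(−4)·(−7) = −140 ≡ 3, so v_4 = 3^{−1} = 4 (mod 11).
  i = 5 (α = 10): (10−8)(10−2)(10−7)(10−3) = 2·8·3·7 = 336 ≡ 6, so v_5 = 6^{−1} = 2 (mod 11).
  v = [2, 5, 9, 4, 2].
Step 2: syndromes of r = [2, 1, 6, 2, 9] (all sums mod 11).
  S_0 = Σ v_i r_i = 2·2 + 5·1 + 9·6 + 4·2 + 2·9 = 89 ≡ 1.
  S_1 = Σ v_i α_i r_i = 2·8·2 + 5·2·1 + 9·7·6 + 4·3·2 + 2·10·9 = 624 ≡ 8.
  α_i^2 mod 11 = [9, 4, 5, 9, 1].
  S_2 = Σ v_i α_i^2 r_i = 2·9·2 + 5·4·1 + 9·5·6 + 4·9·2 + 2·1·9 = 416 ≡ 9.
  S = (1, 8, 9) ≠ 0, so r is not a codeword (an error is present).
Step 3: locate the error. For a single error e at position i, S_ℓ = v_i·e·α_i^ℓ, so α_err = S_1/S_0.
  S_0^{−1} = 1^{−1} = 1 (mod 11), so α_err = 8·1 = 8 ≡ 8 = α_1. Error position i = 1.
  Consistency check: S_2/S_1 = 9·7 = 63 ≡ 8 = α_err ✓ (single-error assumption holds).
Step 4: error magnitude e = S_0/v_1 = S_0·∏_{j≠1}(α_1 − α_j) = 1·6 = 6 ≡ 6 (mod 11).
Step 5: correct position 1: c_1 = r_1 − e = 2 − 6 ≡ 7 (mod 11). Hence c = [7, 1, 6, 2, 9].
  Check: interpolating c through the α_i gives m(x) = 10 + 1·x (degree < 2) with m(α_i) = c_i for every i, so c is indeed a codeword.


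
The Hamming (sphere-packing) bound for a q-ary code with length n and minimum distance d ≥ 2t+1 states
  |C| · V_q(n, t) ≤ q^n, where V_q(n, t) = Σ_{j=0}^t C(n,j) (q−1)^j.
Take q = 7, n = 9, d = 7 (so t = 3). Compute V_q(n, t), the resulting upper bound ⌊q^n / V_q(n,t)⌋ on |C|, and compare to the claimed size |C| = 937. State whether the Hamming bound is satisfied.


V_q(n, t) = 19495, q^n = 40353607, Hamming bound = 2069, |C| = 937 ≤ bound (satisfied).

Step 1: Compute V_q(n, t) = Σ_{j=0}^3 C(n, j) (q−1)^j.
  j = 0: C(9,0)·(6)^0 = 1·1 = 1.
  j = 1: C(9,1)·(6)^1 = 9·6 = 54.
  j = 2: C(9,2)·(6)^2 = 36·36 = 1296.
  j = 3: C(9,3)·(6)^3 = 84·216 = 18144.
  V_q(n, t) = 1 + 54 + 1296 + 18144 = 19495.
Step 2: q^n = 7^9 = 40353607.
Step 3: Hamming bound ⌊q^n / V_q(n,t)⌋ = ⌊40353607/19495⌋ = 2069.
Step 4: Compare |C| = 937 to 2069: satisfied.
The claimed |C| lies below the Hamming bound.


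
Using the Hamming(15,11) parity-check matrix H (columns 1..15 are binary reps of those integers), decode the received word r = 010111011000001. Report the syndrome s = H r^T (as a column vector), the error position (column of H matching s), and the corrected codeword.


s = (1, 0, 1, 1)^T, error position = 11, corrected codeword c = 010111011010001

Compute s = H r^T mod 2 one row at a time:
  s_1 = 1 + 1 + 0 + 0 + 0 + 0 + 0 + 1 = 3 ≡ 1 (mod 2).
  s_2 = 1 + 1 + 1 + 0 + 0 + 0 + 0 + 1 = 4 ≡ 0 (mod 2).
  s_3 = 1 + 0 + 1 + 0 + 0 + 0 + 0 + 1 = 3 ≡ 1 (mod 2).
  s_4 = 0 + 0 + 1 + 0 + 1 + 0 + 0 + 1 = 3 ≡ 1 (mod 2).
s = (1, 0, 1, 1)^T — this equals column 11 of H (binary 1011), so error is at position 11.
Correct: flip bit 11 of r = 010111011000001 to get c = 010111011010001.


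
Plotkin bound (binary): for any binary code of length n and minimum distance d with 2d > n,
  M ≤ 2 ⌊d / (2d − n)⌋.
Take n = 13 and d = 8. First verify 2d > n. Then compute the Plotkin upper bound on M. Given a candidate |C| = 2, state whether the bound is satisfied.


Plotkin bound M ≤ 4; given |C| = 2 ≤ bound (satisfied).

Check applicability: 2d = 16, n = 13.
2d − n = 3 > 0, so Plotkin applies.
Compute d/(2d−n) = 8/3 ≈ 2.6667.
⌊d/(2d−n)⌋ = 2.
Plotkin bound: M ≤ 2·2 = 4.
Given |C| = 2, check: satisfied.
This |C| is below the Plotkin bound.


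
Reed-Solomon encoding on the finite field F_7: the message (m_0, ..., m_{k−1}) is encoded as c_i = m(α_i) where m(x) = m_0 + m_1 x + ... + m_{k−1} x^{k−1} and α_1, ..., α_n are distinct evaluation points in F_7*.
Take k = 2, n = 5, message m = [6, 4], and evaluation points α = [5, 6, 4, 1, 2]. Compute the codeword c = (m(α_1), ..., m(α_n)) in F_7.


c = [5, 2, 1, 3, 0]

Message polynomial: m(x) = 6 + 4·x (mod 7).
For each evaluation point α_i, compute m(α_i) mod 7:
  α_1 = 5: Horner steps 4 → 5, so m(5) = 5.
  α_2 = 6: Horner steps 4 → 2, so m(6) = 2.
  α_3 = 4: Horner steps 4 → 1, so m(4) = 1.
  α_4 = 1: Horner steps 4 → 3, so m(1) = 3.
  α_5 = 2: Horner steps 4 → 0, so m(2) = 0.
Codeword c = [5, 2, 1, 3, 0] ∈ F_7^5.


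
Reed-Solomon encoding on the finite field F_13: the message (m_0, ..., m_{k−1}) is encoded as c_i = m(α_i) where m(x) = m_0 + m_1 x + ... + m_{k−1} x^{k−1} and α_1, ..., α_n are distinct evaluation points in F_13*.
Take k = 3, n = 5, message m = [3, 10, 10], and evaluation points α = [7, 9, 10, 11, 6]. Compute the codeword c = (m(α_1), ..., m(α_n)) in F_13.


c = [4, 6, 11, 10, 7]

Message polynomial: m(x) = 3 + 10·x + 10·x^2 (mod 13).
For each evaluation point α_i, compute m(α_i) mod 13:
  α_1 = 7: Horner steps 10 → 2 → 4, so m(7) = 4.
  α_2 = 9: Horner steps 10 → 9 → 6, so m(9) = 6.
  α_3 = 10: Horner steps 10 → 6 → 11, so m(10) = 11.
  α_4 = 11: Horner steps 10 → 3 → 10, so m(11) = 10.
  α_5 = 6: Horner steps 10 → 5 → 7, so m(6) = 7.
Codeword c = [4, 6, 11, 10, 7] ∈ F_13^5.


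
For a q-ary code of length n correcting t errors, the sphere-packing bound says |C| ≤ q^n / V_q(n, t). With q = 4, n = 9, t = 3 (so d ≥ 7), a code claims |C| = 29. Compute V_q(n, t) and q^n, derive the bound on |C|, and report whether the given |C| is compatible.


V_q(n, t) = 2620, q^n = 262144, Hamming bound = 100, |C| = 29 ≤ bound (satisfied).

Step 1: Compute V_q(n, t) = Σ_{j=0}^3 C(n, j) (q−1)^j.
  j = 0: C(9,0)·(3)^0 = 1·1 = 1.
  j = 1: C(9,1)·(3)^1 = 9·3 = 27.
  j = 2: C(9,2)·(3)^2 = 36·9 = 324.
  j = 3: C(9,3)·(3)^3 = 84·27 = 2268.
  V_q(n, t) = 1 + 27 + 324 + 2268 = 2620.
Step 2: q^n = 4^9 = 262144.
Step 3: Hamming bound ⌊q^n / V_q(n,t)⌋ = ⌊262144/2620⌋ = 100.
Step 4: Compare |C| = 29 to 100: satisfied.
The claimed |C| lies below the Hamming bound.


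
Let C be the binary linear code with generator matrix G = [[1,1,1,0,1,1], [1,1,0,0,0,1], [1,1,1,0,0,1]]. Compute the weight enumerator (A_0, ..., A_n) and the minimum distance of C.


Weight distribution: A_0 = 1, A_1 = 2, A_2 = 1, A_3 = 1, A_4 = 2, A_5 = 1. Minimum distance d = 1.

Enumerate all 2^3 = 8 messages m ∈ F_2^3.
For each, compute codeword c = mG in F_2^6, then tally its weight.
  m = 000 → c = 000000, weight = 0.
  m = 100 → c = 111011, weight = 5.
  m = 010 → c = 110001, weight = 3.
  m = 110 → c = 001010, weight = 2.
  m = 001 → c = 111001, weight = 4.
  m = 101 → c = 000010, weight = 1.
  m = 011 → c = 001000, weight = 1.
  m = 111 → c = 110011, weight = 4.
Tally weights:
  weight 0: 1 codewords.
  weight 1: 2 codewords.
  weight 2: 1 codewords.
  weight 3: 1 codewords.
  weight 4: 2 codewords.
  weight 5: 1 codewords.
Minimum distance d = smallest w > 0 with A_w > 0 = 1.
Sanity: Σ A_w = 8 = 2^3 = 8 ✓.


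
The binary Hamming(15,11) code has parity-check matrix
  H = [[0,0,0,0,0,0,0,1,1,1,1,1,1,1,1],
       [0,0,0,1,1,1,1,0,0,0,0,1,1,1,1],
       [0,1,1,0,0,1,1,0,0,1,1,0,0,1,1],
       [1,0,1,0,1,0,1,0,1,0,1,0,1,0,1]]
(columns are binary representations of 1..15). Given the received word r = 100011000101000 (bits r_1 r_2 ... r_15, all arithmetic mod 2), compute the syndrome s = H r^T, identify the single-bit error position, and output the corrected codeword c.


s = (0, 1, 0, 0)^T, error position = 4, corrected codeword c = 100111000101000

Compute s = H r^T mod 2 one row at a time:
  s_1 = 0 + 0 + 1 + 0 + 1 + 0 + 0 + 0 = 2 ≡ 0 (mod 2).
  s_2 = 0 + 1 + 1 + 0 + 1 + 0 + 0 + 0 = 3 ≡ 1 (mod 2).
  s_3 = 0 + 0 + 1 + 0 + 1 + 0 + 0 + 0 = 2 ≡ 0 (mod 2).
  s_4 = 1 + 0 + 1 + 0 + 0 + 0 + 0 + 0 = 2 ≡ 0 (mod 2).
s = (0, 1, 0, 0)^T — this equals column 4 of H (binary 0100), so error is at position 4.
Correct: flip bit 4 of r = 100011000101000 to get c = 100111000101000.


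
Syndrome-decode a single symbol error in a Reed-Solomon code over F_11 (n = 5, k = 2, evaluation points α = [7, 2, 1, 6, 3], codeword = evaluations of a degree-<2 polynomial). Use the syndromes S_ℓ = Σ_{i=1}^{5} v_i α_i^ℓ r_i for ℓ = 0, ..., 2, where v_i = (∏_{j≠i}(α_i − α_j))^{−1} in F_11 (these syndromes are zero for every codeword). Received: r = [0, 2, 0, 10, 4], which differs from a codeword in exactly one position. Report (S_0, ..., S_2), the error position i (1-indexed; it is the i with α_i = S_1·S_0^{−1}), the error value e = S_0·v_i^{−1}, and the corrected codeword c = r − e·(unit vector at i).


S = (1, 7, 5), error at position 1, error magnitude e = 10, c = [1, 2, 0, 10, 4].

Step 1: column multipliers v_i = (∏_{j≠i}(α_i − α_j))^{−1} mod 11.
  i = 1 (α = 7): (7−2)(7−1)(7−6)(7−3) = 5·6·1·4 = 120 ≡ 10, so v_1 = 10^{−1} = 10 (mod 11).
  i = 2 (α = 2): (2−7)(2−1)(2−6)(2−3) = (−5)·1·(−4)·(−1) = −20 ≡ 2, so v_2 = 2^{−1} = 6 (mod 11).
  i = 3 (α = 1): (1−7)(1−2)(1−6)(1−3) = (−6)·(−1)·(−5)·(−2) = 60 ≡ 5, so v_3 = 5^{−1} = 9 (mod 11).
  i = 4 (α = 6): (6−7)(6−2)(6−1)(6−3) = (−1)·4·5·3 = −60 ≡ 6, so v_4 = 6^{−1} = 2 (mod 11).
  i = 5 (α = 3): (3−7)(3−2)(3−1)(3−6) = (−4)·1·2·(−3) = 24 ≡ 2, so v_5 = 2^{−1} = 6 (mod 11).
  v = [10, 6, 9, 2, 6].
Step 2: syndromes of r = [0, 2, 0, 10, 4] (all sums mod 11).
  S_0 = Σ v_i r_i = 10·0 + 6·2 + 9·0 + 2·10 + 6·4 = 56 ≡ 1.
  S_1 = Σ v_i α_i r_i = 10·7·0 + 6·2·2 + 9·1·0 + 2·6·10 + 6·3·4 = 216 ≡ 7.
  α_i^2 mod 11 = [5, 4, 1, 3, 9].
  S_2 = Σ v_i α_i^2 r_i = 10·5·0 + 6·4·2 + 9·1·0 + 2·3·10 + 6·9·4 = 324 ≡ 5.
  S = (1, 7, 5) ≠ 0, so r is not a codeword (an error is present).
Step 3: locate the error. For a single error e at position i, S_ℓ = v_i·e·α_i^ℓ, so α_err = S_1/S_0.
  S_0^{−1} = 1^{−1} = 1 (mod 11), so α_err = 7·1 = 7 ≡ 7 = α_1. Error position i = 1.
  Consistency check: S_2/S_1 = 5·8 = 40 ≡ 7 = α_err ✓ (single-error assumption holds).
Step 4: error magnitude e = S_0/v_1 = S_0·∏_{j≠1}(α_1 − α_j) = 1·10 = 10 ≡ 10 (mod 11).
Step 5: correct position 1: c_1 = r_1 − e = 0 − 10 ≡ 1 (mod 11). Hence c = [1, 2, 0, 10, 4].
  Check: interpolating c through the α_i gives m(x) = 9 + 2·x (degree < 2) with m(α_i) = c_i for every i, so c is indeed a codeword.


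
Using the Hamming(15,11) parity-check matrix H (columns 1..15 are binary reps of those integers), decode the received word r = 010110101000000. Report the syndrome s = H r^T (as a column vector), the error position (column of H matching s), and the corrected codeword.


s = (1, 1, 0, 1)^T, error position = 13, corrected codeword c = 010110101000100

Compute s = H r^T mod 2 one row at a time:
  s_1 = 0 + 1 + 0 + 0 + 0 + 0 + 0 + 0 = 1 ≡ 1 (mod 2).
  s_2 = 1 + 1 + 0 + 1 + 0 + 0 + 0 + 0 = 3 ≡ 1 (mod 2).
  s_3 = 1 + 0 + 0 + 1 + 0 + 0 + 0 + 0 = 2 ≡ 0 (mod 2).
  s_4 = 0 + 0 + 1 + 1 + 1 + 0 + 0 + 0 = 3 ≡ 1 (mod 2).
s = (1, 1, 0, 1)^T — this equals column 13 of H (binary 1101), so error is at position 13.
Correct: flip bit 13 of r = 010110101000000 to get c = 010110101000100.


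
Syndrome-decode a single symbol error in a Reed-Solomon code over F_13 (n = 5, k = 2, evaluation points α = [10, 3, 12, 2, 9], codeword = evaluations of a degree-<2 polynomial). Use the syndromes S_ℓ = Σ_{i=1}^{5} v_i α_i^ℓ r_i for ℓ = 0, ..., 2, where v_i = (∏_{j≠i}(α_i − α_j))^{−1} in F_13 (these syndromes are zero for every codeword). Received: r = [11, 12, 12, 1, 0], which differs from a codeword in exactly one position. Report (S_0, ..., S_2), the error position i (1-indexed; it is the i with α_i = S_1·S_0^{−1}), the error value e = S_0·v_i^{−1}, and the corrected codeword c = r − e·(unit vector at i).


S = (10, 3, 10), error at position 3, error magnitude e = 5, c = [11, 12, 7, 1, 0].

Step 1: column multipliers v_i = (∏_{j≠i}(α_i − α_j))^{−1} mod 13.
  i = 1 (α = 10): (10−3)(10−12)(10−2)(10−9) = 7·(−2)·8·1 = −112 ≡ 5, so v_1 = 5^{−1} = 8 (mod 13).
  i = 2 (α = 3): (3−10)(3−12)(3−2)(3−9) = (−7)·(−9)·1·(−6) = −378 ≡ 12, so v_2 = 12^{−1} = 12 (mod 13).
  i = 3 (α = 12): (12−10)(12−3)(12−2)(12−9) = 2·9·10·3 = 540 ≡ 7, so v_3 = 7^{−1} = 2 (mod 13).
  i = 4 (α = 2): (2−10)(2−3)(2−12)(2−9) = (−8)·(−1)·(−10)·(−7) = 560 ≡ 1, so v_4 = 1^{−1} = 1 (mod 13).
  i = 5 (α = 9): (9−10)(9−3)(9−12)(9−2) = (−1)·6·(−3)·7 = 126 ≡ 9, so v_5 = 9^{−1} = 3 (mod 13).
  v = [8, 12, 2, 1, 3].
Step 2: syndromes of r = [11, 12, 12, 1, 0] (all sums mod 13).
  S_0 = Σ v_i r_i = 8·11 + 12·12 + 2·12 + 1·1 + 3·0 = 257 ≡ 10.
  S_1 = Σ v_i α_i r_i = 8·10·11 + 12·3·12 + 2·12·12 + 1·2·1 + 3·9·0 = 1602 ≡ 3.
  α_i^2 mod 13 = [9, 9, 1, 4, 3].
  S_2 = Σ v_i α_i^2 r_i = 8·9·11 + 12·9·12 + 2·1·12 + 1·4·1 + 3·3·0 = 2116 ≡ 10.
  S = (10, 3, 10) ≠ 0, so r is not a codeword (an error is present).
Step 3: locate the error. For a single error e at position i, S_ℓ = v_i·e·α_i^ℓ, so α_err = S_1/S_0.
  S_0^{−1} = 10^{−1} = 4 (mod 13), so α_err = 3·4 = 12 ≡ 12 = α_3. Error position i = 3.
  Consistency check: S_2/S_1 = 10·9 = 90 ≡ 12 = α_err ✓ (single-error assumption holds).
Step 4: error magnitude e = S_0/v_3 = S_0·∏_{j≠3}(α_3 − α_j) = 10·7 = 70 ≡ 5 (mod 13).
Step 5: correct position 3: c_3 = r_3 − e = 12 − 5 ≡ 7 (mod 13). Hence c = [11, 12, 7, 1, 0].
  Check: interpolating c through the α_i gives m(x) = 5 + 11·x (degree < 2) with m(α_i) = c_i for every i, so c is indeed a codeword.


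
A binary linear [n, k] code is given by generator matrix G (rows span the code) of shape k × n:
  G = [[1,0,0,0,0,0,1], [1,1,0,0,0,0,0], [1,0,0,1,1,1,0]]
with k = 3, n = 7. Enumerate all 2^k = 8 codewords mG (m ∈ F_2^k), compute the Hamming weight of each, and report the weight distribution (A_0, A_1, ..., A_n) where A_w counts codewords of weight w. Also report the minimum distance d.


Weight distribution: A_0 = 1, A_2 = 3, A_4 = 3, A_6 = 1. Minimum distance d = 2.

Enumerate all 2^3 = 8 messages m ∈ F_2^3.
For each, compute codeword c = mG in F_2^7, then tally its weight.
  m = 000 → c = 0000000, weight = 0.
  m = 100 → c = 1000001, weight = 2.
  m = 010 → c = 1100000, weight = 2.
  m = 110 → c = 0100001, weight = 2.
  m = 001 → c = 1001110, weight = 4.
  m = 101 → c = 0001111, weight = 4.
  m = 011 → c = 0101110, weight = 4.
  m = 111 → c = 1101111, weight = 6.
Tally weights:
  weight 0: 1 codewords.
  weight 2: 3 codewords.
  weight 4: 3 codewords.
  weight 6: 1 codewords.
Minimum distance d = smallest w > 0 with A_w > 0 = 2.
Sanity: Σ A_w = 8 = 2^3 = 8 ✓.


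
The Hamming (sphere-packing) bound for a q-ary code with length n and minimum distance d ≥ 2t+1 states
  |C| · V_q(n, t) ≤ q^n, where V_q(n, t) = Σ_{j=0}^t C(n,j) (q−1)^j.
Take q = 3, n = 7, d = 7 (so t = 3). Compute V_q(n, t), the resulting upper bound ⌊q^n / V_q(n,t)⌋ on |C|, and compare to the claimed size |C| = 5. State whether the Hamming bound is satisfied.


V_q(n, t) = 379, q^n = 2187, Hamming bound = 5, |C| = 5 ≤ bound (satisfied).

Step 1: Compute V_q(n, t) = Σ_{j=0}^3 C(n, j) (q−1)^j.
  j = 0: C(7,0)·(2)^0 = 1·1 = 1.
  j = 1: C(7,1)·(2)^1 = 7·2 = 14.
  j = 2: C(7,2)·(2)^2 = 21·4 = 84.
  j = 3: C(7,3)·(2)^3 = 35·8 = 280.
  V_q(n, t) = 1 + 14 + 84 + 280 = 379.
Step 2: q^n = 3^7 = 2187.
Step 3: Hamming bound ⌊q^n / V_q(n,t)⌋ = ⌊2187/379⌋ = 5.
Step 4: Compare |C| = 5 to 5: satisfied.
The claimed |C| lies at the Hamming bound (tight).


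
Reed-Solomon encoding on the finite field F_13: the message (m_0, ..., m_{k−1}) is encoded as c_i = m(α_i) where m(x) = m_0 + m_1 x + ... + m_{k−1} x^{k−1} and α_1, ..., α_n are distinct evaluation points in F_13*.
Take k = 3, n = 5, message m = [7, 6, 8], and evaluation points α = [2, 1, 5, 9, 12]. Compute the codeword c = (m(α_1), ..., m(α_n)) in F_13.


c = [12, 8, 3, 7, 9]

Message polynomial: m(x) = 7 + 6·x + 8·x^2 (mod 13).
For each evaluation point α_i, compute m(α_i) mod 13:
  α_1 = 2: Horner steps 8 → 9 → 12, so m(2) = 12.
  α_2 = 1: Horner steps 8 → 1 → 8, so m(1) = 8.
  α_3 = 5: Horner steps 8 → 7 → 3, so m(5) = 3.
  α_4 = 9: Horner steps 8 → 0 → 7, so m(9) = 7.
  α_5 = 12: Horner steps 8 → 11 → 9, so m(12) = 9.
Codeword c = [12, 8, 3, 7, 9] ∈ F_13^5.


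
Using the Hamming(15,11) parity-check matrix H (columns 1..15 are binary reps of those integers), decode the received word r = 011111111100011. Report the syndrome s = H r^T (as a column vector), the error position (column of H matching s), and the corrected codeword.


s = (1, 0, 1, 1)^T, error position = 11, corrected codeword c = 011111111110011

Compute s = H r^T mod 2 one row at a time:
  s_1 = 1 + 1 + 1 + 0 + 0 + 0 + 1 + 1 = 5 ≡ 1 (mod 2).
  s_2 = 1 + 1 + 1 + 1 + 0 + 0 + 1 + 1 = 6 ≡ 0 (mod 2).
  s_3 = 1 + 1 + 1 + 1 + 1 + 0 + 1 + 1 = 7 ≡ 1 (mod 2).
  s_4 = 0 + 1 + 1 + 1 + 1 + 0 + 0 + 1 = 5 ≡ 1 (mod 2).
s = (1, 0, 1, 1)^T — this equals column 11 of H (binary 1011), so error is at position 11.
Correct: flip bit 11 of r = 011111111100011 to get c = 011111111110011.


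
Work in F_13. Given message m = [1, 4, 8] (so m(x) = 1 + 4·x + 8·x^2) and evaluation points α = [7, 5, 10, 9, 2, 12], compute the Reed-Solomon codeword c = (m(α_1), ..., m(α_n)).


c = [5, 0, 9, 9, 2, 5]

Message polynomial: m(x) = 1 + 4·x + 8·x^2 (mod 13).
For each evaluation point α_i, compute m(α_i) mod 13:
  α_1 = 7: Horner steps 8 → 8 → 5, so m(7) = 5.
  α_2 = 5: Horner steps 8 → 5 → 0, so m(5) = 0.
  α_3 = 10: Horner steps 8 → 6 → 9, so m(10) = 9.
  α_4 = 9: Horner steps 8 → 11 → 9, so m(9) = 9.
  α_5 = 2: Horner steps 8 → 7 → 2, so m(2) = 2.
  α_6 = 12: Horner steps 8 → 9 → 5, so m(12) = 5.
Codeword c = [5, 0, 9, 9, 2, 5] ∈ F_13^6.


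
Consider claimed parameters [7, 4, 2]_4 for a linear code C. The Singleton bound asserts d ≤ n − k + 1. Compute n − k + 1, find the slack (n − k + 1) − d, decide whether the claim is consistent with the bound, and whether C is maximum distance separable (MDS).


Singleton RHS = n − k + 1 = 4, slack = 2, bound satisfied, not MDS.

Singleton bound: d ≤ n − k + 1.
Here n = 7, k = 4, so n − k + 1 = 4.
Given d = 2, check d ≤ 4: YES.
Slack = (n − k + 1) − d = 2.
The code is NOT MDS (slack = 2 > 0).
Description: the claimed parameters are [7, 4, 2]_4; such a code would be non-MDS.


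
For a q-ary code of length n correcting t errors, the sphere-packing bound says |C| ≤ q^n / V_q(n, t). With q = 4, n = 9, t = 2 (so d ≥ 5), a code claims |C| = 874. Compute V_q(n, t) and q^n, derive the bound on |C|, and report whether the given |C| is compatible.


V_q(n, t) = 352, q^n = 262144, Hamming bound = 744, |C| = 874 > bound (violated).

Step 1: Compute V_q(n, t) = Σ_{j=0}^2 C(n, j) (q−1)^j.
  j = 0: C(9,0)·(3)^0 = 1·1 = 1.
  j = 1: C(9,1)·(3)^1 = 9·3 = 27.
  j = 2: C(9,2)·(3)^2 = 36·9 = 324.
  V_q(n, t) = 1 + 27 + 324 = 352.
Step 2: q^n = 4^9 = 262144.
Step 3: Hamming bound ⌊q^n / V_q(n,t)⌋ = ⌊262144/352⌋ = 744.
Step 4: Compare |C| = 874 to 744: violated.
The claimed |C| lies above the Hamming bound, so no 4-ary code of length 9 with d ≥ 5 can have 874 codewords.


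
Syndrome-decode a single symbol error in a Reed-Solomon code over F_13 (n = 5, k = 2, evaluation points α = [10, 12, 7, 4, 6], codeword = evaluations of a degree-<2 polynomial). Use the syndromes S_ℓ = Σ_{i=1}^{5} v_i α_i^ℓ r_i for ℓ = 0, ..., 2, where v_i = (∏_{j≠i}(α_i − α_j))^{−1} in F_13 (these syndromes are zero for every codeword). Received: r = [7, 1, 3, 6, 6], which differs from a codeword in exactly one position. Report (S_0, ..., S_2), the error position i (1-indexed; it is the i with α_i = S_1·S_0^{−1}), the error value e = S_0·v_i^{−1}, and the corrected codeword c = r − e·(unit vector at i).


S = (10, 1, 4), error at position 4, error magnitude e = 7, c = [7, 1, 3, 12, 6].

Step 1: column multipliers v_i = (∏_{j≠i}(α_i − α_j))^{−1} mod 13.
  i = 1 (α = 10): (10−12)(10−7)(10−4)(10−6) = (−2)·3·6·4 = −144 ≡ 12, so v_1 = 12^{−1} = 12 (mod 13).
  i = 2 (α = 12): (12−10)(12−7)(12−4)(12−6) = 2·5·8·6 = 480 ≡ 12, so v_2 = 12^{−1} = 12 (mod 13).
  i = 3 (α = 7): (7−10)(7−12)(7−4)(7−6) = (−3)·(−5)·3·1 = 45 ≡ 6, so v_3 = 6^{−1} = 11 (mod 13).
  i = 4 (α = 4): (4−10)(4−12)(4−7)(4−6) = (−6)·(−8)·(−3)·(−2) = 288 ≡ 2, so v_4 = 2^{−1} = 7 (mod 13).
  i = 5 (α = 6): (6−10)(6−12)(6−7)(6−4) = (−4)·(−6)·(−1)·2 = −48 ≡ 4, so v_5 = 4^{−1} = 10 (mod 13).
  v = [12, 12, 11, 7, 10].
Step 2: syndromes of r = [7, 1, 3, 6, 6] (all sums mod 13).
  S_0 = Σ v_i r_i = 12·7 + 12·1 + 11·3 + 7·6 + 10·6 = 231 ≡ 10.
  S_1 = Σ v_i α_i r_i = 12·10·7 + 12·12·1 + 11·7·3 + 7·4·6 + 10·6·6 = 1743 ≡ 1.
  α_i^2 mod 13 = [9, 1, 10, 3, 10].
  S_2 = Σ v_i α_i^2 r_i = 12·9·7 + 12·1·1 + 11·10·3 + 7·3·6 + 10·10·6 = 1824 ≡ 4.
  S = (10, 1, 4) ≠ 0, so r is not a codeword (an error is present).
Step 3: locate the error. For a single error e at position i, S_ℓ = v_i·e·α_i^ℓ, so α_err = S_1/S_0.
  S_0^{−1} = 10^{−1} = 4 (mod 13), so α_err = 1·4 = 4 ≡ 4 = α_4. Error position i = 4.
  Consistency check: S_2/S_1 = 4·1 = 4 ≡ 4 = α_err ✓ (single-error assumption holds).
Step 4: error magnitude e = S_0/v_4 = S_0·∏_{j≠4}(α_4 − α_j) = 10·2 = 20 ≡ 7 (mod 13).
Step 5: correct position 4: c_4 = r_4 − e = 6 − 7 ≡ 12 (mod 13). Hence c = [7, 1, 3, 12, 6].
  Check: interpolating c through the α_i gives m(x) = 11 + 10·x (degree < 2) with m(α_i) = c_i for every i, so c is indeed a codeword.
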